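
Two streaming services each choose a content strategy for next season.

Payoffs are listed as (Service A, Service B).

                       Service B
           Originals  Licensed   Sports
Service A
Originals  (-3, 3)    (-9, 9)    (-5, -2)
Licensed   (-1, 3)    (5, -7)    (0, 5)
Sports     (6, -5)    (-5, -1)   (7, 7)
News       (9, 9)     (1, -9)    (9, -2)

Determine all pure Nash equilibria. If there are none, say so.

(News, Originals)

Service A against Originals: payoffs -3, -1, 6, 9 → best response News.
Service A against Licensed: payoffs -9, 5, -5, 1 → best response Licensed.
Service A against Sports: payoffs -5, 0, 7, 9 → best response News.
Service B against Originals: payoffs 3, 9, -2 → best response Licensed.
Service B against Licensed: payoffs 3, -7, 5 → best response Sports.
Service B against Sports: payoffs -5, -1, 7 → best response Sports.
Service B against News: payoffs 9, -9, -2 → best response Originals.
Mutual best responses: (News, Originals).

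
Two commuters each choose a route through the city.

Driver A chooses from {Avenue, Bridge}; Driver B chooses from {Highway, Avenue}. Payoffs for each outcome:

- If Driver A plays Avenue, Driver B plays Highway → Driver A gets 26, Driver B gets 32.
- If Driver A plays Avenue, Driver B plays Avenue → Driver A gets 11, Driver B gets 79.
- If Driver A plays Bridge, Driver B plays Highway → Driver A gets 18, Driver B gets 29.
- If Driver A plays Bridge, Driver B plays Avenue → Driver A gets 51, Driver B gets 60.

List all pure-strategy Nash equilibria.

(Avenue, Highway): Driver B can switch to Avenue (32 → 79). Not NE.
(Avenue, Avenue): Driver A can switch to Bridge (11 → 51). Not NE.
(Bridge, Highway): Driver A can switch to Avenue (18 → 26). Not NE.
(Bridge, Avenue): Driver A gets 51, best alternative 11; Driver B gets 60, best alternative 29. No profitable deviation — NE.

The unique pure-strategy Nash equilibrium is (Bridge, Avenue).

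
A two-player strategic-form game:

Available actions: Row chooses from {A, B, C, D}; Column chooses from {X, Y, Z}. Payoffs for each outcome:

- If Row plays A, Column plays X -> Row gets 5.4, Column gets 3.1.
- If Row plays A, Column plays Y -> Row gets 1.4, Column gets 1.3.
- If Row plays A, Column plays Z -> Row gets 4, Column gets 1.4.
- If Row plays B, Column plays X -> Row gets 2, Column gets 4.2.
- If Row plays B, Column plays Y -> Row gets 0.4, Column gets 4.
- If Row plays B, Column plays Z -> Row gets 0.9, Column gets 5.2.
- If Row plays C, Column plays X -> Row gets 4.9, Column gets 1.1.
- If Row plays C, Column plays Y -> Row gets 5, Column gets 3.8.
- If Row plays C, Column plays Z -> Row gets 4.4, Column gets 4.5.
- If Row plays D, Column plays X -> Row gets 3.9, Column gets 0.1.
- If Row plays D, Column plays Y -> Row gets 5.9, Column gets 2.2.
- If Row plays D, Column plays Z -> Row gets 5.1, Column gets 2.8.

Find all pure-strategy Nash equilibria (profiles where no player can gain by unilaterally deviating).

Pure-strategy Nash equilibria: (A, X) and (D, Z)

Check each profile: it is a Nash equilibrium iff no player can strictly gain by switching unilaterally.
(A, X): Row gets 5.4, best alternative 4.9; Column gets 3.1, best alternative 1.4. No profitable deviation — NE.
(A, Y): Row can switch to C (1.4 → 5). Not NE.
(A, Z): Row can switch to C (4 → 4.4). Not NE.
(B, X): Row can switch to A (2 → 5.4). Not NE.
(B, Y): Row can switch to A (0.4 → 1.4). Not NE.
(B, Z): Row can switch to A (0.9 → 4). Not NE.
(C, X): Row can switch to A (4.9 → 5.4). Not NE.
(C, Y): Row can switch to D (5 → 5.9). Not NE.
(C, Z): Row can switch to D (4.4 → 5.1). Not NE.
(D, X): Row can switch to A (3.9 → 5.4). Not NE.
(D, Y): Column can switch to Z (2.2 → 2.8). Not NE.
(D, Z): Row gets 5.1, best alternative 4.4; Column gets 2.8, best alternative 2.2. No profitable deviation — NE.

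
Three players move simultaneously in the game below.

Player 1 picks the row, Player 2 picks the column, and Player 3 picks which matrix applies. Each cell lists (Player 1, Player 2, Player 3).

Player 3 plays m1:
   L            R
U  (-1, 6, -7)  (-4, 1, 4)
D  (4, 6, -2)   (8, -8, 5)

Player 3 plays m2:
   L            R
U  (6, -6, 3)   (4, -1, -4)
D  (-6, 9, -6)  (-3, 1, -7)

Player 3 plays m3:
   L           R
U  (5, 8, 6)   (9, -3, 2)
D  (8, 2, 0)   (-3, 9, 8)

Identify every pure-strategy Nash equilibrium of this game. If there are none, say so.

none

(U, L, m1): Player 1 can switch to D (-1 → 4). Not NE.
(U, L, m2): Player 2 can switch to R (-6 → -1). Not NE.
(U, L, m3): Player 1 can switch to D (5 → 8). Not NE.
(U, R, m1): Player 1 can switch to D (-4 → 8). Not NE.
(U, R, m2): Player 3 can switch to m1 (-4 → 4). Not NE.
(U, R, m3): Player 2 can switch to L (-3 → 8). Not NE.
(D, L, m1): Player 3 can switch to m3 (-2 → 0). Not NE.
(D, L, m2): Player 1 can switch to U (-6 → 6). Not NE.
(The remaining 4 profiles each have a profitable deviation by the same check.)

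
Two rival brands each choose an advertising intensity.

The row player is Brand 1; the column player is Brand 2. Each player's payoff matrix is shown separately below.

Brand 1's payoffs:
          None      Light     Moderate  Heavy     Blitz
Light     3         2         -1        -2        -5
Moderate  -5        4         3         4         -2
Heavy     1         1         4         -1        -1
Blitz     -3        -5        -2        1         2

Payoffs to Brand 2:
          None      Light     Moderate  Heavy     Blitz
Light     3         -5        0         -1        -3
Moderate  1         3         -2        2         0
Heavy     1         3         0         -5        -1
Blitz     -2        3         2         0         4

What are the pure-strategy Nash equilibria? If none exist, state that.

Pure-strategy Nash equilibria: (Light, None); (Moderate, Light); (Blitz, Blitz)

Brand 1 against None: payoffs 3, -5, 1, -3 → best response Light.
Brand 1 against Light: payoffs 2, 4, 1, -5 → best response Moderate.
Brand 1 against Moderate: payoffs -1, 3, 4, -2 → best response Heavy.
Brand 1 against Heavy: payoffs -2, 4, -1, 1 → best response Moderate.
Brand 1 against Blitz: payoffs -5, -2, -1, 2 → best response Blitz.
Brand 2 against Light: payoffs 3, -5, 0, -1, -3 → best response None.
Brand 2 against Moderate: payoffs 1, 3, -2, 2, 0 → best response Light.
Brand 2 against Heavy: payoffs 1, 3, 0, -5, -1 → best response Light.
Brand 2 against Blitz: payoffs -2, 3, 2, 0, 4 → best response Blitz.
Mutual best responses: (Light, None); (Moderate, Light); (Blitz, Blitz).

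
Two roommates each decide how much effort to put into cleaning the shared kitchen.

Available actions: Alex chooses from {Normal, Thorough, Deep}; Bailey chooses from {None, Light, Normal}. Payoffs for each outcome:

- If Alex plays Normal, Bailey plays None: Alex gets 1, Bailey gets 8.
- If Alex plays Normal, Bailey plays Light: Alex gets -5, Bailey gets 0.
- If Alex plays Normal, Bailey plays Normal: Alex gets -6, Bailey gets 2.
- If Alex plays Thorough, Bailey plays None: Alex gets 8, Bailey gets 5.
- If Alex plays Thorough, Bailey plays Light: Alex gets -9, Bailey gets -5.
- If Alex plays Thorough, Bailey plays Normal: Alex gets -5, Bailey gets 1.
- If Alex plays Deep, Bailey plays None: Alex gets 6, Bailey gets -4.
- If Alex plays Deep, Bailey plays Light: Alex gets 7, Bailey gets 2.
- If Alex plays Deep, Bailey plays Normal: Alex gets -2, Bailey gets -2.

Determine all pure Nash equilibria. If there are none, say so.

The pure Nash equilibria are (Thorough, None), (Deep, Light).

(Normal, None): Alex can switch to Thorough (1 → 8). Not NE.
(Normal, Light): Alex can switch to Deep (-5 → 7). Not NE.
(Normal, Normal): Alex can switch to Thorough (-6 → -5). Not NE.
(Thorough, None): Alex gets 8, best alternative 6; Bailey gets 5, best alternative 1. No profitable deviation — NE.
(Thorough, Light): Alex can switch to Normal (-9 → -5). Not NE.
(Thorough, Normal): Alex can switch to Deep (-5 → -2). Not NE.
(Deep, None): Alex can switch to Thorough (6 → 8). Not NE.
(Deep, Light): Alex gets 7, best alternative -5; Bailey gets 2, best alternative -2. No profitable deviation — NE.
(Deep, Normal): Bailey can switch to Light (-2 → 2). Not NE.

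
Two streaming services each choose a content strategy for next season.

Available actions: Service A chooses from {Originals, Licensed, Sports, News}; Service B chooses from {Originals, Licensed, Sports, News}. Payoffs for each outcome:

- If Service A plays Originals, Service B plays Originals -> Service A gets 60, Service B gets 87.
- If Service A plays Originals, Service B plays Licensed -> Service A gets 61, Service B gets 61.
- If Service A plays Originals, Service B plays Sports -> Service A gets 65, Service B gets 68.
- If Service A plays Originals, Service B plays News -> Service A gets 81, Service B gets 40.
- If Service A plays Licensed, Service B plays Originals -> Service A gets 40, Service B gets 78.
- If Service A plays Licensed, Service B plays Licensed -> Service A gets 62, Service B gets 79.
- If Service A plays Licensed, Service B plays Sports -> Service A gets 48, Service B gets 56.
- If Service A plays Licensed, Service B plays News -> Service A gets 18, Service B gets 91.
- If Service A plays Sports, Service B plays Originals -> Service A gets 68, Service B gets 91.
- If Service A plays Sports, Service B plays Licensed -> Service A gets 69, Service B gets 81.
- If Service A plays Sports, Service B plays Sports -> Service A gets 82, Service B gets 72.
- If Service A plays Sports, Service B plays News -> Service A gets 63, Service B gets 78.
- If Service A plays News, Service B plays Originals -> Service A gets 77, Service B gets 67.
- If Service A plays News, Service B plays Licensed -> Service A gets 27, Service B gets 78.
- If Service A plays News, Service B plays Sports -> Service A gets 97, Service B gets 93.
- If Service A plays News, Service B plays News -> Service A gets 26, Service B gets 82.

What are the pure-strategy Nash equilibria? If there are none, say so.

Pure NE: (News, Sports)

(Originals, Originals): Service A can switch to Sports (60 → 68). Not NE.
(Originals, Licensed): Service A can switch to Licensed (61 → 62). Not NE.
(Originals, Sports): Service A can switch to Sports (65 → 82). Not NE.
(Originals, News): Service B can switch to Originals (40 → 87). Not NE.
(Licensed, Originals): Service A can switch to Originals (40 → 60). Not NE.
(Licensed, Licensed): Service A can switch to Sports (62 → 69). Not NE.
(News, Sports): Service A gets 97, best alternative 82; Service B gets 93, best alternative 82. No profitable deviation — NE.
(The remaining 9 profiles each have a profitable deviation by the same check.)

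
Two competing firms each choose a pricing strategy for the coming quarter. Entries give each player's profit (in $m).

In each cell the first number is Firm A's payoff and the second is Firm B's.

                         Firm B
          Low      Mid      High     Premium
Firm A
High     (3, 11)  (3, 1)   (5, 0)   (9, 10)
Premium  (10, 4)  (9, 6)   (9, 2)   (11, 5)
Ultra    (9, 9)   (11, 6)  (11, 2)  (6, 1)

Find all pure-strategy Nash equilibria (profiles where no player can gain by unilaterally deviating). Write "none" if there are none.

Firm A against Low: payoffs 3, 10, 9 → best response Premium.
Firm A against Mid: payoffs 3, 9, 11 → best response Ultra.
Firm A against High: payoffs 5, 9, 11 → best response Ultra.
Firm A against Premium: payoffs 9, 11, 6 → best response Premium.
Firm B against High: payoffs 11, 1, 0, 10 → best response Low.
Firm B against Premium: payoffs 4, 6, 2, 5 → best response Mid.
Firm B against Ultra: payoffs 9, 6, 2, 1 → best response Low.
No profile is a mutual best response for all players.

No pure-strategy Nash equilibrium.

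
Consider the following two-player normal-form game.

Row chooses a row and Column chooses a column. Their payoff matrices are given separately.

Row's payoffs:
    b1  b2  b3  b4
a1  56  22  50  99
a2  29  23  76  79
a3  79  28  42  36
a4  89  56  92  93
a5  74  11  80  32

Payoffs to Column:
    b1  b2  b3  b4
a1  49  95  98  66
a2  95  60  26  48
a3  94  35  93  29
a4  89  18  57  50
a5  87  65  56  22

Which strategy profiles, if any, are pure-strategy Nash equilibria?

Row against b1: payoffs 56, 29, 79, 89, 74 → best response a4.
Row against b2: payoffs 22, 23, 28, 56, 11 → best response a4.
Row against b3: payoffs 50, 76, 42, 92, 80 → best response a4.
Row against b4: payoffs 99, 79, 36, 93, 32 → best response a1.
Column against a1: payoffs 49, 95, 98, 66 → best response b3.
Column against a2: payoffs 95, 60, 26, 48 → best response b1.
Column against a3: payoffs 94, 35, 93, 29 → best response b1.
Column against a4: payoffs 89, 18, 57, 50 → best response b1.
Column against a5: payoffs 87, 65, 56, 22 → best response b1.
Mutual best responses: (a4, b1).

The unique pure-strategy Nash equilibrium is (a4, b1).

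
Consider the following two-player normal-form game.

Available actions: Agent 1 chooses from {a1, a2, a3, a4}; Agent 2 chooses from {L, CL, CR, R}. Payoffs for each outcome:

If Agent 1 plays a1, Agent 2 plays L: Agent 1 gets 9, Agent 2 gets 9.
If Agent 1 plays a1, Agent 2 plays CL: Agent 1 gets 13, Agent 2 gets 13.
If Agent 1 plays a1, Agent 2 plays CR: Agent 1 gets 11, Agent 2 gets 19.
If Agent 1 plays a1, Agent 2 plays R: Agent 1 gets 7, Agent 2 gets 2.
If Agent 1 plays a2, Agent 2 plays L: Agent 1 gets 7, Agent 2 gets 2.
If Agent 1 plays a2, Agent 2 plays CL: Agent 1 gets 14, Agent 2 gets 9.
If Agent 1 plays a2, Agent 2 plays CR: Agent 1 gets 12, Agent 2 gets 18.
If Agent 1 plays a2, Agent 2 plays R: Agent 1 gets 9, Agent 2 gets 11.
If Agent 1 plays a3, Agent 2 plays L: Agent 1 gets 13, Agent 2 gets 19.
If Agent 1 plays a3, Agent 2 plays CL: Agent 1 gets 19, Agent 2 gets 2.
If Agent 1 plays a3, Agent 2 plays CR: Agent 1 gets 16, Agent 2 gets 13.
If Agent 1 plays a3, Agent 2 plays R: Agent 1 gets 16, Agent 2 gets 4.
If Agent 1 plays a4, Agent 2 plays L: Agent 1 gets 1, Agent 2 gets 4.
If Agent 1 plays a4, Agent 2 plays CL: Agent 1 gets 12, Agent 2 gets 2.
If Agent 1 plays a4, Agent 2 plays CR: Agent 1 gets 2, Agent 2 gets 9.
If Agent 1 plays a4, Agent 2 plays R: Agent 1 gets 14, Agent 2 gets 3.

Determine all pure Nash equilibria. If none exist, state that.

Pure NE: (a3, L)

For each strategy profile, look for a profitable unilateral deviation.
(a1, L): Agent 1 can switch to a3 (9 → 13). Not NE.
(a1, CL): Agent 1 can switch to a2 (13 → 14). Not NE.
(a1, CR): Agent 1 can switch to a2 (11 → 12). Not NE.
(a1, R): Agent 1 can switch to a2 (7 → 9). Not NE.
(a2, L): Agent 1 can switch to a1 (7 → 9). Not NE.
(a2, CL): Agent 1 can switch to a3 (14 → 19). Not NE.
(a3, L): Agent 1 gets 13, best alternative 9; Agent 2 gets 19, best alternative 13. No profitable deviation — NE.
(The remaining 9 profiles each have a profitable deviation by the same check.)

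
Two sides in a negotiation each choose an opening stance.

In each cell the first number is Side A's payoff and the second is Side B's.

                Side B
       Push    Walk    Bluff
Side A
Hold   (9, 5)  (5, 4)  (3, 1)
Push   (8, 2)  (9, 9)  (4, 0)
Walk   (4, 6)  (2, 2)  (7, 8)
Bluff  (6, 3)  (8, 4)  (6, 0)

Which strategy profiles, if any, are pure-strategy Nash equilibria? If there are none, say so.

Mark each player's best response to every combination of opponents' strategies; a profile where every player is best-responding is a pure Nash equilibrium.
Side A against Push: payoffs 9, 8, 4, 6 → best response Hold.
Side A against Walk: payoffs 5, 9, 2, 8 → best response Push.
Side A against Bluff: payoffs 3, 4, 7, 6 → best response Walk.
Side B against Hold: payoffs 5, 4, 1 → best response Push.
Side B against Push: payoffs 2, 9, 0 → best response Walk.
Side B against Walk: payoffs 6, 2, 8 → best response Bluff.
Side B against Bluff: payoffs 3, 4, 0 → best response Walk.
Mutual best responses: (Hold, Push); (Push, Walk); (Walk, Bluff).

The pure Nash equilibria are (Hold, Push), (Push, Walk), (Walk, Bluff).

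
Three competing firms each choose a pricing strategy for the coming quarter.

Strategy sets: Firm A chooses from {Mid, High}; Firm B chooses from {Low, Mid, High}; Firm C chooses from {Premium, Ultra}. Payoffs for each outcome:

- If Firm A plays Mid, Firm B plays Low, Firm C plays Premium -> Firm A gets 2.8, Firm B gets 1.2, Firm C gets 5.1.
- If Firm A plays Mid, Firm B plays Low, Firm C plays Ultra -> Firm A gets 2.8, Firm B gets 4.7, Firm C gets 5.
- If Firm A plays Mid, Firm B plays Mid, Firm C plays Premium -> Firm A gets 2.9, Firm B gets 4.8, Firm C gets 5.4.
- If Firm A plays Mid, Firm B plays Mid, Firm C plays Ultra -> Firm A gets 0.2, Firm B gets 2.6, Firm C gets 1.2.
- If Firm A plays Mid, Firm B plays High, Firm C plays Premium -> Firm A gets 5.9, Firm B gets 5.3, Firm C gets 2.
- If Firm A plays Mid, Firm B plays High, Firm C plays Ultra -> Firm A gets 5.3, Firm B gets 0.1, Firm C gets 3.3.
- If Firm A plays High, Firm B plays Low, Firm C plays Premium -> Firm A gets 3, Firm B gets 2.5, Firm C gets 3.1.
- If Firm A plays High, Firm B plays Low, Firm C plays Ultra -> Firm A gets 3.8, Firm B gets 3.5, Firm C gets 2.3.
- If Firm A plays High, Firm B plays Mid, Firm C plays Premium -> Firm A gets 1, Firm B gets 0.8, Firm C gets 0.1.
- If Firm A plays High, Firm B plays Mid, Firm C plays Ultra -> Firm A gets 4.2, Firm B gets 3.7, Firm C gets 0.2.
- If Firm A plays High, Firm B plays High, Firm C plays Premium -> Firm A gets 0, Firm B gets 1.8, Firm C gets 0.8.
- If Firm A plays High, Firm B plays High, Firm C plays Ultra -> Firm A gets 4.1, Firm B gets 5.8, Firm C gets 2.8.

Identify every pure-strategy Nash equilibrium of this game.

(Mid, Low, Premium): Firm A can switch to High (2.8 → 3). Not NE.
(Mid, Low, Ultra): Firm A can switch to High (2.8 → 3.8). Not NE.
(Mid, Mid, Premium): Firm B can switch to High (4.8 → 5.3). Not NE.
(Mid, Mid, Ultra): Firm A can switch to High (0.2 → 4.2). Not NE.
(Mid, High, Premium): Firm C can switch to Ultra (2 → 3.3). Not NE.
(Mid, High, Ultra): Firm B can switch to Low (0.1 → 4.7). Not NE.
(High, Low, Premium): Firm A gets 3, best alternative 2.8; Firm B gets 2.5, best alternative 1.8; Firm C gets 3.1, best alternative 2.3. No profitable deviation — NE.
(High, Low, Ultra): Firm B can switch to Mid (3.5 → 3.7). Not NE.
(High, Mid, Premium): Firm A can switch to Mid (1 → 2.9). Not NE.
(The remaining 3 profiles each have a profitable deviation by the same check.)

Pure NE: (High, Low, Premium)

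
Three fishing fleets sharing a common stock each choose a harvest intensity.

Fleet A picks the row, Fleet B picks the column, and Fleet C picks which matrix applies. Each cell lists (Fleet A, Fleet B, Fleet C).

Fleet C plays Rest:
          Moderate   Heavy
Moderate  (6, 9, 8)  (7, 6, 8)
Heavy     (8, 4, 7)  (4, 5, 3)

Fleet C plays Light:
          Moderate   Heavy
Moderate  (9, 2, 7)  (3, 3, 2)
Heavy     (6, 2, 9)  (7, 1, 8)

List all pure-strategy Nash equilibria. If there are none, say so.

No pure-strategy Nash equilibrium.

Mark each player's best response to every combination of opponents' strategies; a profile where every player is best-responding is a pure Nash equilibrium.
Fleet A against (Moderate, Rest): payoffs 6, 8 → best response Heavy.
Fleet A against (Moderate, Light): payoffs 9, 6 → best response Moderate.
Fleet A against (Heavy, Rest): payoffs 7, 4 → best response Moderate.
Fleet A against (Heavy, Light): payoffs 3, 7 → best response Heavy.
Fleet B against (Moderate, Rest): payoffs 9, 6 → best response Moderate.
Fleet B against (Moderate, Light): payoffs 2, 3 → best response Heavy.
Fleet B against (Heavy, Rest): payoffs 4, 5 → best response Heavy.
Fleet B against (Heavy, Light): payoffs 2, 1 → best response Moderate.
Fleet C against (Moderate, Moderate): payoffs 8, 7 → best response Rest.
Fleet C against (Moderate, Heavy): payoffs 8, 2 → best response Rest.
Fleet C against (Heavy, Moderate): payoffs 7, 9 → best response Light.
Fleet C against (Heavy, Heavy): payoffs 3, 8 → best response Light.
No profile is a mutual best response for all players.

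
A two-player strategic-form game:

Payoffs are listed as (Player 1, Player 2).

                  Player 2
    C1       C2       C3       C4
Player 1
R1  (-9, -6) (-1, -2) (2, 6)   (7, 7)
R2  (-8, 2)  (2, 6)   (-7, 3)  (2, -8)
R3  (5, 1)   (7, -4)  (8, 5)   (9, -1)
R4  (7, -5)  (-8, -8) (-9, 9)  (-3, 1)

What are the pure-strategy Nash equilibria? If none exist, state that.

(R1, C1): Player 1 can switch to R2 (-9 → -8). Not NE.
(R1, C2): Player 1 can switch to R2 (-1 → 2). Not NE.
(R1, C3): Player 1 can switch to R3 (2 → 8). Not NE.
(R1, C4): Player 1 can switch to R3 (7 → 9). Not NE.
(R2, C1): Player 1 can switch to R3 (-8 → 5). Not NE.
(R2, C2): Player 1 can switch to R3 (2 → 7). Not NE.
(R2, C3): Player 1 can switch to R1 (-7 → 2). Not NE.
(R2, C4): Player 1 can switch to R1 (2 → 7). Not NE.
(R3, C1): Player 1 can switch to R4 (5 → 7). Not NE.
(R3, C2): Player 2 can switch to C1 (-4 → 1). Not NE.
(R3, C3): Player 1 gets 8, best alternative 2; Player 2 gets 5, best alternative 1. No profitable deviation — NE.
(The remaining 5 profiles each have a profitable deviation by the same check.)

(R3, C3)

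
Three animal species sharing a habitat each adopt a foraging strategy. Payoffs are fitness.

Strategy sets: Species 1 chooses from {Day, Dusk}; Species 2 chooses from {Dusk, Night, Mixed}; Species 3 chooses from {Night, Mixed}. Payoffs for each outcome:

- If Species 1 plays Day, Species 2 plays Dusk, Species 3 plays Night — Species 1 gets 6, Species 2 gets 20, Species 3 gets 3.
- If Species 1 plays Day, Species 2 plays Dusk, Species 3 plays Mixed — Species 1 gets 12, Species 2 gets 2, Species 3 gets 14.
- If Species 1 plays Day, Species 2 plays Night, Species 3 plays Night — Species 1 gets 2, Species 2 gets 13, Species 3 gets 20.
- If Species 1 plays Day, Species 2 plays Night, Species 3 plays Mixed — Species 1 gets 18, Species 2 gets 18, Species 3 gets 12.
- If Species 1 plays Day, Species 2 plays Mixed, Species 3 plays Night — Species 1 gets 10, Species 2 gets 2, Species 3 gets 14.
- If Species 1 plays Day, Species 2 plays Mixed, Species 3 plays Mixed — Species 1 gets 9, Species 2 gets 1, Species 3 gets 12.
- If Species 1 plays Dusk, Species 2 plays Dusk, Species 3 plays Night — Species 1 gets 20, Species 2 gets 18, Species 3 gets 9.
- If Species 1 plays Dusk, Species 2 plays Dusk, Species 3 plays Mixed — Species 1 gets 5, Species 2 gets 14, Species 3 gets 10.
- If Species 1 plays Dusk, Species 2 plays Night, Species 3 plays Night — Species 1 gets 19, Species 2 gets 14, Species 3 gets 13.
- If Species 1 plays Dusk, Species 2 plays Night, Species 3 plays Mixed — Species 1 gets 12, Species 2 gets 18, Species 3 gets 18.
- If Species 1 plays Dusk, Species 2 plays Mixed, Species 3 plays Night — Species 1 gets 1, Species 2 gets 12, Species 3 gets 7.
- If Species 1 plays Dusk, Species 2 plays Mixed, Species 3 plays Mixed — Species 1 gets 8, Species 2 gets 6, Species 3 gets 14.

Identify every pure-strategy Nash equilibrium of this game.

none

(Day, Dusk, Night): Species 1 can switch to Dusk (6 → 20). Not NE.
(Day, Dusk, Mixed): Species 2 can switch to Night (2 → 18). Not NE.
(Day, Night, Night): Species 1 can switch to Dusk (2 → 19). Not NE.
(Day, Night, Mixed): Species 3 can switch to Night (12 → 20). Not NE.
(Day, Mixed, Night): Species 2 can switch to Dusk (2 → 20). Not NE.
(Day, Mixed, Mixed): Species 2 can switch to Dusk (1 → 2). Not NE.
(Dusk, Dusk, Night): Species 3 can switch to Mixed (9 → 10). Not NE.
(Dusk, Dusk, Mixed): Species 1 can switch to Day (5 → 12). Not NE.
(Dusk, Night, Night): Species 2 can switch to Dusk (14 → 18). Not NE.
(Dusk, Night, Mixed): Species 1 can switch to Day (12 → 18). Not NE.
(Dusk, Mixed, Night): Species 1 can switch to Day (1 → 10). Not NE.
(Dusk, Mixed, Mixed): Species 1 can switch to Day (8 → 9). Not NE.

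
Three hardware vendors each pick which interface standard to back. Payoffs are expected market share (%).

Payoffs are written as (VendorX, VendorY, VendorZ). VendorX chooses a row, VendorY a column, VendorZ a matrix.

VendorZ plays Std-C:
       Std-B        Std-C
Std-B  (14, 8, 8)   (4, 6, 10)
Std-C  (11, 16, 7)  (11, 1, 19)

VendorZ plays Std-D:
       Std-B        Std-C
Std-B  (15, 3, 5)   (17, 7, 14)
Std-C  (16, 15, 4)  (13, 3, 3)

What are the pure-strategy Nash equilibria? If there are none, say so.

VendorX against (Std-B, Std-C): payoffs 14, 11 → best response Std-B.
VendorX against (Std-B, Std-D): payoffs 15, 16 → best response Std-C.
VendorX against (Std-C, Std-C): payoffs 4, 11 → best response Std-C.
VendorX against (Std-C, Std-D): payoffs 17, 13 → best response Std-B.
VendorY against (Std-B, Std-C): payoffs 8, 6 → best response Std-B.
VendorY against (Std-B, Std-D): payoffs 3, 7 → best response Std-C.
VendorY against (Std-C, Std-C): payoffs 16, 1 → best response Std-B.
VendorY against (Std-C, Std-D): payoffs 15, 3 → best response Std-B.
VendorZ against (Std-B, Std-B): payoffs 8, 5 → best response Std-C.
VendorZ against (Std-B, Std-C): payoffs 10, 14 → best response Std-D.
VendorZ against (Std-C, Std-B): payoffs 7, 4 → best response Std-C.
VendorZ against (Std-C, Std-C): payoffs 19, 3 → best response Std-C.
Mutual best responses: (Std-B, Std-B, Std-C); (Std-B, Std-C, Std-D).

Pure-strategy Nash equilibria: (Std-B, Std-B, Std-C), (Std-B, Std-C, Std-D)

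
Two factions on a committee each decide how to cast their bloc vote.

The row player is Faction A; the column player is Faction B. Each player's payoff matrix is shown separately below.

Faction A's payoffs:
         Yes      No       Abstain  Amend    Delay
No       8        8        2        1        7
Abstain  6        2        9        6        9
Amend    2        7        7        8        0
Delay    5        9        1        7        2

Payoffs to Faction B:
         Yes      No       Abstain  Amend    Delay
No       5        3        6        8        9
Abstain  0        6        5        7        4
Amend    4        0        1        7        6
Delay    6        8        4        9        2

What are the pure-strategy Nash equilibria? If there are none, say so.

(No, Yes): Faction B can switch to Abstain (5 → 6). Not NE.
(No, No): Faction A can switch to Delay (8 → 9). Not NE.
(No, Abstain): Faction A can switch to Abstain (2 → 9). Not NE.
(No, Amend): Faction A can switch to Abstain (1 → 6). Not NE.
(No, Delay): Faction A can switch to Abstain (7 → 9). Not NE.
(Abstain, Yes): Faction A can switch to No (6 → 8). Not NE.
(Abstain, No): Faction A can switch to No (2 → 8). Not NE.
(Abstain, Abstain): Faction B can switch to No (5 → 6). Not NE.
(Abstain, Amend): Faction A can switch to Amend (6 → 8). Not NE.
(Abstain, Delay): Faction B can switch to No (4 → 6). Not NE.
(Amend, Amend): Faction A gets 8, best alternative 7; Faction B gets 7, best alternative 6. No profitable deviation — NE.
(The remaining 9 profiles each have a profitable deviation by the same check.)

(Amend, Amend)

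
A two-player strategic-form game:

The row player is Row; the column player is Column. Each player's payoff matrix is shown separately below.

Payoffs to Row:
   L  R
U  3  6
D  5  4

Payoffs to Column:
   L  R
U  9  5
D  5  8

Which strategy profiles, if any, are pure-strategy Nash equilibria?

This game has no pure Nash equilibrium.

Mark each player's best response to every combination of opponents' strategies; a profile where every player is best-responding is a pure Nash equilibrium.
Row against L: payoffs 3, 5 → best response D.
Row against R: payoffs 6, 4 → best response U.
Column against U: payoffs 9, 5 → best response L.
Column against D: payoffs 5, 8 → best response R.
No profile is a mutual best response for all players.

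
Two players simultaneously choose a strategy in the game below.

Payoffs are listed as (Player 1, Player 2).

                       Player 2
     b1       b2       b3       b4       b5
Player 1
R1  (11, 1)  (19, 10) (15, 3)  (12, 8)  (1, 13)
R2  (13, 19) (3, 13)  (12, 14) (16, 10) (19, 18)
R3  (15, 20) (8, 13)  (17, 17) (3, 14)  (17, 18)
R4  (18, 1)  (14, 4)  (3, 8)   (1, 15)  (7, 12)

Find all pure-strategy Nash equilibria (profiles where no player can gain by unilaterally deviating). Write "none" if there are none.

Check each profile: it is a Nash equilibrium iff no player can strictly gain by switching unilaterally.
(R1, b1): Player 1 can switch to R2 (11 → 13). Not NE.
(R1, b2): Player 2 can switch to b5 (10 → 13). Not NE.
(R1, b3): Player 1 can switch to R3 (15 → 17). Not NE.
(R1, b4): Player 1 can switch to R2 (12 → 16). Not NE.
(R1, b5): Player 1 can switch to R2 (1 → 19). Not NE.
(R2, b1): Player 1 can switch to R3 (13 → 15). Not NE.
(R2, b2): Player 1 can switch to R1 (3 → 19). Not NE.
(R2, b3): Player 1 can switch to R1 (12 → 15). Not NE.
(R2, b4): Player 2 can switch to b1 (10 → 19). Not NE.
(R2, b5): Player 2 can switch to b1 (18 → 19). Not NE.
(R3, b1): Player 1 can switch to R4 (15 → 18). Not NE.
(R3, b2): Player 1 can switch to R1 (8 → 19). Not NE.
(The remaining 8 profiles each have a profitable deviation by the same check.)

There is no pure-strategy Nash equilibrium.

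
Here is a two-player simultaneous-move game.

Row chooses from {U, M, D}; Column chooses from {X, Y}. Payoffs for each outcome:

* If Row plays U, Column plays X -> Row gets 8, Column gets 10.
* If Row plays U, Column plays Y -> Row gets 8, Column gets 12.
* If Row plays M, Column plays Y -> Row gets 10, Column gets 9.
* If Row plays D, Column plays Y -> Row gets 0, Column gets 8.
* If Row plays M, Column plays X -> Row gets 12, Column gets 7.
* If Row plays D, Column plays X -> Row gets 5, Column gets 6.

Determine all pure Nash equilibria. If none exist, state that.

Pure NE: (M, Y)

(U, X): Row can switch to M (8 → 12). Not NE.
(U, Y): Row can switch to M (8 → 10). Not NE.
(M, X): Column can switch to Y (7 → 9). Not NE.
(M, Y): Row gets 10, best alternative 8; Column gets 9, best alternative 7. No profitable deviation — NE.
(D, X): Row can switch to U (5 → 8). Not NE.
(D, Y): Row can switch to U (0 → 8). Not NE.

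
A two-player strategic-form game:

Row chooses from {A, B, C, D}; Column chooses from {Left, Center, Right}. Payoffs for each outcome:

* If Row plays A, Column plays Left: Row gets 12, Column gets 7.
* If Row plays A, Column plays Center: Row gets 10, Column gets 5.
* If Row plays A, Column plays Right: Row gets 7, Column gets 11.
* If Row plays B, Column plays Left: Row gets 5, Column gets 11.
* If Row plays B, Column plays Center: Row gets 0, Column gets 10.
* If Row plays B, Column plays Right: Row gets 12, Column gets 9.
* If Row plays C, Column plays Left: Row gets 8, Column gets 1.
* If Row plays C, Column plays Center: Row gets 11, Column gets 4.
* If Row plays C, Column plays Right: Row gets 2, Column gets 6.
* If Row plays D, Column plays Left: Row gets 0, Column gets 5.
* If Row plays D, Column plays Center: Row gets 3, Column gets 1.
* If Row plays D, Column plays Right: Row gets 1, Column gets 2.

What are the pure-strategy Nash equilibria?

none

(A, Left): Column can switch to Right (7 → 11). Not NE.
(A, Center): Row can switch to C (10 → 11). Not NE.
(A, Right): Row can switch to B (7 → 12). Not NE.
(B, Left): Row can switch to A (5 → 12). Not NE.
(B, Center): Row can switch to A (0 → 10). Not NE.
(B, Right): Column can switch to Left (9 → 11). Not NE.
(The remaining 6 profiles each have a profitable deviation by the same check.)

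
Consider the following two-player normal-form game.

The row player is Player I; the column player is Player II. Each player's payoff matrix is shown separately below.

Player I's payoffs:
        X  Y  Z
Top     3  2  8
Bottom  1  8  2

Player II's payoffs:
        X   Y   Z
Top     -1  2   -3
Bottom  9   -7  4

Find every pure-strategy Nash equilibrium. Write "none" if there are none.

Player I against X: payoffs 3, 1 → best response Top.
Player I against Y: payoffs 2, 8 → best response Bottom.
Player I against Z: payoffs 8, 2 → best response Top.
Player II against Top: payoffs -1, 2, -3 → best response Y.
Player II against Bottom: payoffs 9, -7, 4 → best response X.
No profile is a mutual best response for all players.

This game has no pure Nash equilibrium.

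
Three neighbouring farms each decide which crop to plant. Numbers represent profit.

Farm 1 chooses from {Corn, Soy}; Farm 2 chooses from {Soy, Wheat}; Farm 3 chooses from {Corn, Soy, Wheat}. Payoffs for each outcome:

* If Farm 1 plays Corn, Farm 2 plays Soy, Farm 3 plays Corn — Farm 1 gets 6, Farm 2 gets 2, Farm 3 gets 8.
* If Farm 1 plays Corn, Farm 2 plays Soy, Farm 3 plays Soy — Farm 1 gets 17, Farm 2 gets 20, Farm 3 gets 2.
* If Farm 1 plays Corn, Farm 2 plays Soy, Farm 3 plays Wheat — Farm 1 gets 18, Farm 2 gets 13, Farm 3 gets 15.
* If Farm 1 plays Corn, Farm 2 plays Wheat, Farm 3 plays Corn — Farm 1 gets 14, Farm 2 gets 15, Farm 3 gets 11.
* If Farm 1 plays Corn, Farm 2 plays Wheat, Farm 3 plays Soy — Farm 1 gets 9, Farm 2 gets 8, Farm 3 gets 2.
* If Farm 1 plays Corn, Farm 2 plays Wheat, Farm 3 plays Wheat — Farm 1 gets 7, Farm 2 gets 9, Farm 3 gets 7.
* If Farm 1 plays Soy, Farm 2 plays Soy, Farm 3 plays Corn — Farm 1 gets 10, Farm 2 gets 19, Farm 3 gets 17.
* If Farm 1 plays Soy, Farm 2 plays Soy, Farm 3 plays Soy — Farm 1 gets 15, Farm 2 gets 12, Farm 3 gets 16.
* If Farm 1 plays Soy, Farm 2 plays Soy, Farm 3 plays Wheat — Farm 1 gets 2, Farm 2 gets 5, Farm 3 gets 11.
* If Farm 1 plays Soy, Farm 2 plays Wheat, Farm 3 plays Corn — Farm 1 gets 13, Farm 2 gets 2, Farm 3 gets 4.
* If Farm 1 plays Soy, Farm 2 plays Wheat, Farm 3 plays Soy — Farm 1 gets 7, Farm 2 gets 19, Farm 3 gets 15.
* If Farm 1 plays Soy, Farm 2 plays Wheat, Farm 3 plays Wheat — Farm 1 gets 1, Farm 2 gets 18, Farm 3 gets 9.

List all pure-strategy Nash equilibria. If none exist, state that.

The pure Nash equilibria are (Corn, Soy, Wheat); (Corn, Wheat, Corn); (Soy, Soy, Corn).

For each player, find the best response to each opponent profile; mutual best responses are the pure NE.
Farm 1 against (Soy, Corn): payoffs 6, 10 → best response Soy.
Farm 1 against (Soy, Soy): payoffs 17, 15 → best response Corn.
Farm 1 against (Soy, Wheat): payoffs 18, 2 → best response Corn.
Farm 1 against (Wheat, Corn): payoffs 14, 13 → best response Corn.
Farm 1 against (Wheat, Soy): payoffs 9, 7 → best response Corn.
Farm 1 against (Wheat, Wheat): payoffs 7, 1 → best response Corn.
Farm 2 against (Corn, Corn): payoffs 2, 15 → best response Wheat.
Farm 2 against (Corn, Soy): payoffs 20, 8 → best response Soy.
Farm 2 against (Corn, Wheat): payoffs 13, 9 → best response Soy.
Farm 2 against (Soy, Corn): payoffs 19, 2 → best response Soy.
Farm 2 against (Soy, Soy): payoffs 12, 19 → best response Wheat.
Farm 2 against (Soy, Wheat): payoffs 5, 18 → best response Wheat.
Farm 3 against (Corn, Soy): payoffs 8, 2, 15 → best response Wheat.
Farm 3 against (Corn, Wheat): payoffs 11, 2, 7 → best response Corn.
Farm 3 against (Soy, Soy): payoffs 17, 16, 11 → best response Corn.
Farm 3 against (Soy, Wheat): payoffs 4, 15, 9 → best response Soy.
Mutual best responses: (Corn, Soy, Wheat); (Corn, Wheat, Corn); (Soy, Soy, Corn).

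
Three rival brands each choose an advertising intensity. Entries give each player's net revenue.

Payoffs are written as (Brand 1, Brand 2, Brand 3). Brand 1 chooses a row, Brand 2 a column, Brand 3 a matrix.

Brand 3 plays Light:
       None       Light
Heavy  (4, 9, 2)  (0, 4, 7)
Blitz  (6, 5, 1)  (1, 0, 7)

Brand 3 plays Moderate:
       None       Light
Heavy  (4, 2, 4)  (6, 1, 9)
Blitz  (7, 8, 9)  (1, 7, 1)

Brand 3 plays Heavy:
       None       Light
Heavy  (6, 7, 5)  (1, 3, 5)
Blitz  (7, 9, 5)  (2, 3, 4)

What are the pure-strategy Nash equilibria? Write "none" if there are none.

(Heavy, None, Light): Brand 1 can switch to Blitz (4 → 6). Not NE.
(Heavy, None, Moderate): Brand 1 can switch to Blitz (4 → 7). Not NE.
(Heavy, None, Heavy): Brand 1 can switch to Blitz (6 → 7). Not NE.
(Heavy, Light, Light): Brand 1 can switch to Blitz (0 → 1). Not NE.
(Heavy, Light, Moderate): Brand 2 can switch to None (1 → 2). Not NE.
(Heavy, Light, Heavy): Brand 1 can switch to Blitz (1 → 2). Not NE.
(Blitz, None, Light): Brand 3 can switch to Moderate (1 → 9). Not NE.
(Blitz, None, Moderate): Brand 1 gets 7, best alternative 4; Brand 2 gets 8, best alternative 7; Brand 3 gets 9, best alternative 5. No profitable deviation — NE.
(Blitz, None, Heavy): Brand 3 can switch to Moderate (5 → 9). Not NE.
(Blitz, Light, Light): Brand 2 can switch to None (0 → 5). Not NE.
(Blitz, Light, Moderate): Brand 1 can switch to Heavy (1 → 6). Not NE.
(The remaining 1 profile has a profitable deviation by the same check.)

(Blitz, None, Moderate)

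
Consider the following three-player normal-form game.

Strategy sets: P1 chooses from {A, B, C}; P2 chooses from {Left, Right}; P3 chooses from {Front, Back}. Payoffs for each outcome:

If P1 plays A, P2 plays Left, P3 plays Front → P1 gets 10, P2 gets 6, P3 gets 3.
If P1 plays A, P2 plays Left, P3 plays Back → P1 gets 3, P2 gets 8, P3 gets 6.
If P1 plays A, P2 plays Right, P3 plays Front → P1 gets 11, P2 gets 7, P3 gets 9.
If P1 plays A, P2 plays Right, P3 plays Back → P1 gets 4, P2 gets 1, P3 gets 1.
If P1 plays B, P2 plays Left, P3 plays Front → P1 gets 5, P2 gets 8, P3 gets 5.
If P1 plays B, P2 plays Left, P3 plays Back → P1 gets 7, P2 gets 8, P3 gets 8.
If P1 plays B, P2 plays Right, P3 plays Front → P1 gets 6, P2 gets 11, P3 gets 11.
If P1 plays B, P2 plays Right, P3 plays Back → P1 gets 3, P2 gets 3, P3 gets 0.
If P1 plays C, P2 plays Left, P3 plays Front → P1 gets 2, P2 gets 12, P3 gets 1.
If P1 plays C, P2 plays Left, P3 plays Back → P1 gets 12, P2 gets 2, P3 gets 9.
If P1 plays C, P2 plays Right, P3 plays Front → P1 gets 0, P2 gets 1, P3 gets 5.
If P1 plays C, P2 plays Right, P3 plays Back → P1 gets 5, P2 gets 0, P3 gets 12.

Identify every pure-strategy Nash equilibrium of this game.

Pure-strategy Nash equilibria: (A, Right, Front); (C, Left, Back)

For each player, find the best response to each opponent profile; mutual best responses are the pure NE.
P1 against (Left, Front): payoffs 10, 5, 2 → best response A.
P1 against (Left, Back): payoffs 3, 7, 12 → best response C.
P1 against (Right, Front): payoffs 11, 6, 0 → best response A.
P1 against (Right, Back): payoffs 4, 3, 5 → best response C.
P2 against (A, Front): payoffs 6, 7 → best response Right.
P2 against (A, Back): payoffs 8, 1 → best response Left.
P2 against (B, Front): payoffs 8, 11 → best response Right.
P2 against (B, Back): payoffs 8, 3 → best response Left.
P2 against (C, Front): payoffs 12, 1 → best response Left.
P2 against (C, Back): payoffs 2, 0 → best response Left.
P3 against (A, Left): payoffs 3, 6 → best response Back.
P3 against (A, Right): payoffs 9, 1 → best response Front.
P3 against (B, Left): payoffs 5, 8 → best response Back.
P3 against (B, Right): payoffs 11, 0 → best response Front.
P3 against (C, Left): payoffs 1, 9 → best response Back.
P3 against (C, Right): payoffs 5, 12 → best response Back.
Mutual best responses: (A, Right, Front); (C, Left, Back).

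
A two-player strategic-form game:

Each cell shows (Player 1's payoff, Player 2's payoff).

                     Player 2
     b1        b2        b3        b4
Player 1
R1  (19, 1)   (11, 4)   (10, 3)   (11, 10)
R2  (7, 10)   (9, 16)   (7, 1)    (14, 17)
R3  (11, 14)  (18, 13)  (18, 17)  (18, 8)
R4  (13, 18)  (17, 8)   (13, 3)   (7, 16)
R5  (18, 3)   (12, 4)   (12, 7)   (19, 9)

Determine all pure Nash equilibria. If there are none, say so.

Player 1 against b1: payoffs 19, 7, 11, 13, 18 → best response R1.
Player 1 against b2: payoffs 11, 9, 18, 17, 12 → best response R3.
Player 1 against b3: payoffs 10, 7, 18, 13, 12 → best response R3.
Player 1 against b4: payoffs 11, 14, 18, 7, 19 → best response R5.
Player 2 against R1: payoffs 1, 4, 3, 10 → best response b4.
Player 2 against R2: payoffs 10, 16, 1, 17 → best response b4.
Player 2 against R3: payoffs 14, 13, 17, 8 → best response b3.
Player 2 against R4: payoffs 18, 8, 3, 16 → best response b1.
Player 2 against R5: payoffs 3, 4, 7, 9 → best response b4.
Mutual best responses: (R3, b3); (R5, b4).

(R3, b3), (R5, b4)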